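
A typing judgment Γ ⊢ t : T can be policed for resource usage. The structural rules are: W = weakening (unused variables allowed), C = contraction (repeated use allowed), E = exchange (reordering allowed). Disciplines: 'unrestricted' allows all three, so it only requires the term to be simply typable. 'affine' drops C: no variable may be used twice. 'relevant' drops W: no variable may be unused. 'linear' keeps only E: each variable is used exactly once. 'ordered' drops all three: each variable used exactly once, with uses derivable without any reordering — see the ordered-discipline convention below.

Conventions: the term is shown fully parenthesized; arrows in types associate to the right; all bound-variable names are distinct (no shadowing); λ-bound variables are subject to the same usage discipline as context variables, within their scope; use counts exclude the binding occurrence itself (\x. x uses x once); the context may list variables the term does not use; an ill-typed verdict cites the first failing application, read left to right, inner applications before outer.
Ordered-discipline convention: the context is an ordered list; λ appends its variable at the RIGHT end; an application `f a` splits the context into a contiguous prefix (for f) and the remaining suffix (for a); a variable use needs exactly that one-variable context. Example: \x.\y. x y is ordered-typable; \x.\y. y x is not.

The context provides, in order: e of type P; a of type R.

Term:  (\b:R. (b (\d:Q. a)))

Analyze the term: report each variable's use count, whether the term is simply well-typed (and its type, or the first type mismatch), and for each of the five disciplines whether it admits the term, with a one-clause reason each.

usage: e ×0, a ×1, b (bound) ×1, d (bound) ×0
use order (left to right): b, a
typing: ill-typed: applying a non-function (R)
ordered ✗ (fails simple typing)
linear ✗ (a type mismatch blocks all five)
affine ✗ (the type mismatch rejects it)
relevant ✗ (not simply typable)
unrestricted ✗ (fails simple typing)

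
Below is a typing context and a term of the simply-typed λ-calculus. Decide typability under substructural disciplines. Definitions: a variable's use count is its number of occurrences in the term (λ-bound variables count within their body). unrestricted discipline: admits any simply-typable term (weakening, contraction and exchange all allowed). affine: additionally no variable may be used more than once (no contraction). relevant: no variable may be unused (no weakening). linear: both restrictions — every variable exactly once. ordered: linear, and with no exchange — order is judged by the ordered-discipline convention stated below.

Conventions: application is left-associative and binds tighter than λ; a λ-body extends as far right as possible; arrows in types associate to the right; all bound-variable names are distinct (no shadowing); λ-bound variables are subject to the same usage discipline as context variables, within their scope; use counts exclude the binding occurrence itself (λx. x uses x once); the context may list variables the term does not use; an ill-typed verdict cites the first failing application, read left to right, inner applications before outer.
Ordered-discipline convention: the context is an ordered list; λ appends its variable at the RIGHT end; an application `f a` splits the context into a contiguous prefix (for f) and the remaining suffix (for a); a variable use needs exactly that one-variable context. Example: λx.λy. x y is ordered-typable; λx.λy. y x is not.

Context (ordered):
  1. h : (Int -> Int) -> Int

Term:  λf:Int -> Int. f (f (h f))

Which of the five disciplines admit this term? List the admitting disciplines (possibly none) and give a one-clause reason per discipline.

admitted by: relevant, unrestricted
usage: h: 1×; f (bound): 3×
use order (left to right): f, f, h, f
typing: well-typed — term : (Int -> Int) -> Int
ordered ✗ (uses contraction: f ×3)
linear ✗ (uses contraction: f ×3)
affine ✗ (uses contraction: f ×3)
relevant ✓ (at least one use each (h, f))
unrestricted ✓ (type-checks ((Int -> Int) -> Int) and nothing is barred)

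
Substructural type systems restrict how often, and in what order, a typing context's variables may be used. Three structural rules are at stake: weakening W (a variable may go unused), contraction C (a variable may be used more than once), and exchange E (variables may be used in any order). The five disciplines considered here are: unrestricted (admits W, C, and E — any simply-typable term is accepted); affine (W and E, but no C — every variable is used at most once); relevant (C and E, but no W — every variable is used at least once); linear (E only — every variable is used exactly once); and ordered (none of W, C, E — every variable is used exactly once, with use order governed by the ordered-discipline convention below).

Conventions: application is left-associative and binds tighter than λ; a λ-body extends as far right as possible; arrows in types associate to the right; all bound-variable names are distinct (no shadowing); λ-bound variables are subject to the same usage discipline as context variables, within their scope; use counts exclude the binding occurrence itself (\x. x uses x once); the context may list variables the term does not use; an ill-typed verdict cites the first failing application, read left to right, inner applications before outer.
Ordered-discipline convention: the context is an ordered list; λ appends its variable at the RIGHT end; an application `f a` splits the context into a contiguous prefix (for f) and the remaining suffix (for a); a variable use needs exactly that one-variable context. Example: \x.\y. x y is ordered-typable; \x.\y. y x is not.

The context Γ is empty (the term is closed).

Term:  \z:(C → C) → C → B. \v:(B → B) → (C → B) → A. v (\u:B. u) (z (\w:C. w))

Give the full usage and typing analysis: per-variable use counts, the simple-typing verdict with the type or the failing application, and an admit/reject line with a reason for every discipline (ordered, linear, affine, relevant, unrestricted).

usage: z [bound] ×1, v [bound] ×1, u [bound] ×1, w [bound] ×1
uses in reading order: v, u, z, w
typing: well-typed at ((C → C) → C → B) → ((B → B) → (C → B) → A) → A
ordered: ✗ — no ordered split (uses run v, u, z, w)
linear: ✓ — each of z, v, u, w used exactly once
affine: ✓ — at most one use each (z, v, u, w)
relevant: ✓ — z, v, u, w: all used, weakening unneeded
unrestricted: ✓ — type-checks (((C → C) → C → B) → ((B → B) → (C → B) → A) → A) and nothing is barred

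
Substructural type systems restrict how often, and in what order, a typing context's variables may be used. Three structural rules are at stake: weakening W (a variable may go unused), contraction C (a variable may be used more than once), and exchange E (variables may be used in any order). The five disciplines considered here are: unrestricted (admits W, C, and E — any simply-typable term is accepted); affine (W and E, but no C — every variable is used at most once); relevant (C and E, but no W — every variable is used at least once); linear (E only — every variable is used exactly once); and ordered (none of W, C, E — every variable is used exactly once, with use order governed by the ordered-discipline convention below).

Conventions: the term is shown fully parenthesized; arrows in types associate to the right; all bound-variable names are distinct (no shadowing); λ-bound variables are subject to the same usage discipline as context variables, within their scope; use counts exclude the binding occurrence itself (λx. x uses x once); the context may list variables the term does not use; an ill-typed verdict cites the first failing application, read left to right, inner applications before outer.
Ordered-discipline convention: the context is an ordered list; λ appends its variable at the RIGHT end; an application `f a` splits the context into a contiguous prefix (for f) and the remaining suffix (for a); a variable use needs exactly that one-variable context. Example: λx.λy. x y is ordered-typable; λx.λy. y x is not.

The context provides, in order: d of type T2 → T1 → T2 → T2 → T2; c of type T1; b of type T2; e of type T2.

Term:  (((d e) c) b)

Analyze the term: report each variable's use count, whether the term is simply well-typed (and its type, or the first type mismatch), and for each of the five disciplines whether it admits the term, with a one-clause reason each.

use counts: d: 1; c: 1; b: 1; e: 1
order of uses: d, e, c, b
typing: the term checks, with type T2 → T2
ordered: ✗ — use order d, e, c, b needs exchange
linear: ✓ — exactly-once usage across d, c, b, e
affine: ✓ — at most one use each (d, c, b, e)
relevant: ✓ — every one of d, c, b, e appears
unrestricted: ✓ — simply typable at T2 → T2; W, C, E all held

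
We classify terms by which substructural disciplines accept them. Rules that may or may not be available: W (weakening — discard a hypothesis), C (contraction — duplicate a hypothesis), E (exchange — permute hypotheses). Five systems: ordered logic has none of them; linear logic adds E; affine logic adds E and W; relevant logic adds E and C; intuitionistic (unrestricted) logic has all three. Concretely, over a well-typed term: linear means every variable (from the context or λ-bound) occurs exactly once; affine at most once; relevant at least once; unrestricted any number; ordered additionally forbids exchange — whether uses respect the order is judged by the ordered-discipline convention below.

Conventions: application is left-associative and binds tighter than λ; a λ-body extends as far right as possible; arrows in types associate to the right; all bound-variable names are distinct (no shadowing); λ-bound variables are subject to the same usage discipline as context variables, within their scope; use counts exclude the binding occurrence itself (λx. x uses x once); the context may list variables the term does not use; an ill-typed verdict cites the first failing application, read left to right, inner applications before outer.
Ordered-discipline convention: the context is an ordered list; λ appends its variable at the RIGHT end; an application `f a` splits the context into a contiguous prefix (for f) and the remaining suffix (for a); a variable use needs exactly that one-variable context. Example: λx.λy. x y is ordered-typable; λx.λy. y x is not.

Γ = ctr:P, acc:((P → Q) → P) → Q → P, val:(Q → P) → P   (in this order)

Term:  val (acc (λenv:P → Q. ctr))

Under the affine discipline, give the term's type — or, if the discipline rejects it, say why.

term : P
usage: ctr: 1×; acc: 1×; val: 1×; env (λ-bound): 0×
uses in reading order: val, acc, ctr
typing: the term checks, with type P
per-discipline verdicts: ordered ✗, linear ✗, affine ✓, relevant ✗, unrestricted ✓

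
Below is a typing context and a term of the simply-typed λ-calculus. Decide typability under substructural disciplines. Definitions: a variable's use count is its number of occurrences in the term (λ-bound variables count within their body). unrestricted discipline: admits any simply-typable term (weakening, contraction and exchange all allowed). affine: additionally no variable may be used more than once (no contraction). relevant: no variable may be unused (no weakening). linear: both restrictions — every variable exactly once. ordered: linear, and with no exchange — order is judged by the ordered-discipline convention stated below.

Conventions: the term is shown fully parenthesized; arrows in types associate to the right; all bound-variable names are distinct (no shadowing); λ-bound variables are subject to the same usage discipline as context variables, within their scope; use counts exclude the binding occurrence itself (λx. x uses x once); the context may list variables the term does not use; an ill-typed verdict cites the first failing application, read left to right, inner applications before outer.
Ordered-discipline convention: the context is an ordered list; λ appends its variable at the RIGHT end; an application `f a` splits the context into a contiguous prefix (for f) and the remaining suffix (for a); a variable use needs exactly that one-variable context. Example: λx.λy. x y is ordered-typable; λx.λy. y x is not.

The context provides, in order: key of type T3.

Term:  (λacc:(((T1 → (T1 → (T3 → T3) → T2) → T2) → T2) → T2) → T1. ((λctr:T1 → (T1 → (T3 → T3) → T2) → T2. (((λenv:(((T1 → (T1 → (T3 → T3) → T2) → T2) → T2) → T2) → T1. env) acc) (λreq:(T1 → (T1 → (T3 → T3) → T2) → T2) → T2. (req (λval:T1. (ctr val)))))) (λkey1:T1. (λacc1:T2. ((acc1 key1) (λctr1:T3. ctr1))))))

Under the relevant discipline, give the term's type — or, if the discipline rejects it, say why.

not well-typed under relevant — a type mismatch blocks all five
usage: key: 0, acc [bound]: 1, ctr [bound]: 1, env [bound]: 1, req [bound]: 1, val [bound]: 1, key1 [bound]: 1, acc1 [bound]: 1, ctr1 [bound]: 1
left-to-right use order: env, acc, req, ctr, val, acc1, key1, ctr1
typing: ill-typed: can't apply a value of type T2
all disciplines: ordered ✗, linear ✗, affine ✗, relevant ✗, unrestricted ✗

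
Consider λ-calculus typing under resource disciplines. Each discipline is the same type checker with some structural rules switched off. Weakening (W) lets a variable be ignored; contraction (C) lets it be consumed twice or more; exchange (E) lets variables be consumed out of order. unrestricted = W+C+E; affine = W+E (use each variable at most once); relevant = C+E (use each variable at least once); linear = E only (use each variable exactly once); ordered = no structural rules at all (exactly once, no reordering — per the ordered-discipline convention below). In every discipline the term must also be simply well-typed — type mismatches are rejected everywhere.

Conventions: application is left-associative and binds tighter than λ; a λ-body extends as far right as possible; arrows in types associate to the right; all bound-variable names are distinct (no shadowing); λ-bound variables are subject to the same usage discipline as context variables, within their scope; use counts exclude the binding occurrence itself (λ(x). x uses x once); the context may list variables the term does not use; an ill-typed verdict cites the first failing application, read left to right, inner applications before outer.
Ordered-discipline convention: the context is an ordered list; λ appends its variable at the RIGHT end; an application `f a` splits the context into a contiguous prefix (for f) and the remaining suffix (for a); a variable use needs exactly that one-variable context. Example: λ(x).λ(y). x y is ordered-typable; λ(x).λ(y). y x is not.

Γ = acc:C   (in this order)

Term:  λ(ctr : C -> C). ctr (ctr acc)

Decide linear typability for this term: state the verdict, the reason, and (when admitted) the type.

no — ctr ×2 used more than once (contraction)
usage: acc: 1; ctr (bound): 2
order of uses: ctr, ctr, acc
typing: the term checks, with type (C -> C) -> C
all disciplines: ordered ✗ · linear ✗ · affine ✗ · relevant ✓ · unrestricted ✓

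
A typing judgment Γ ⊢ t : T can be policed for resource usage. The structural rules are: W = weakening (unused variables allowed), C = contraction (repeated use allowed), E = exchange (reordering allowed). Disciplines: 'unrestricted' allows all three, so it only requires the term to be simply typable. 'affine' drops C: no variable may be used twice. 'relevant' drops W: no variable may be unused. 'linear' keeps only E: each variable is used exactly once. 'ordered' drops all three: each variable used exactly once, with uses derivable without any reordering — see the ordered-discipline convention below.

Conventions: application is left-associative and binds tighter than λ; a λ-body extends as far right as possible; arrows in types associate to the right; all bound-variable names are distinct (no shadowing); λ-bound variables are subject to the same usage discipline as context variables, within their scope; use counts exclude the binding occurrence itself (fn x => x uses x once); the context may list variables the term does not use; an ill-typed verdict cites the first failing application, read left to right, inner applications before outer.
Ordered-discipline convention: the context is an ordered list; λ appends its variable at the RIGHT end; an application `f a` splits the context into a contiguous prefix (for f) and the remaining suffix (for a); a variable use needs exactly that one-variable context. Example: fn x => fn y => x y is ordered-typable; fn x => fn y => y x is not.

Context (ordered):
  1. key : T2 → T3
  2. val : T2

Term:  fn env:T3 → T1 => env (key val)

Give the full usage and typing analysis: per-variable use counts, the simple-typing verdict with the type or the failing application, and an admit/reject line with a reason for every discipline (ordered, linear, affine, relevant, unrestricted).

usage: key: 1×; val: 1×; env [bound]: 1×
use order (left to right): env, key, val
typing: well-typed at (T3 → T1) → T1
ordered: ✗, no contiguous prefix/suffix split fits env, key, val
linear: ✓, single use per variable (key, val, env)
affine: ✓, no duplicate uses among key, val, env
relevant: ✓, none of key, val, env goes unused
unrestricted: ✓, typability at (T3 → T1) → T1 is all that's needed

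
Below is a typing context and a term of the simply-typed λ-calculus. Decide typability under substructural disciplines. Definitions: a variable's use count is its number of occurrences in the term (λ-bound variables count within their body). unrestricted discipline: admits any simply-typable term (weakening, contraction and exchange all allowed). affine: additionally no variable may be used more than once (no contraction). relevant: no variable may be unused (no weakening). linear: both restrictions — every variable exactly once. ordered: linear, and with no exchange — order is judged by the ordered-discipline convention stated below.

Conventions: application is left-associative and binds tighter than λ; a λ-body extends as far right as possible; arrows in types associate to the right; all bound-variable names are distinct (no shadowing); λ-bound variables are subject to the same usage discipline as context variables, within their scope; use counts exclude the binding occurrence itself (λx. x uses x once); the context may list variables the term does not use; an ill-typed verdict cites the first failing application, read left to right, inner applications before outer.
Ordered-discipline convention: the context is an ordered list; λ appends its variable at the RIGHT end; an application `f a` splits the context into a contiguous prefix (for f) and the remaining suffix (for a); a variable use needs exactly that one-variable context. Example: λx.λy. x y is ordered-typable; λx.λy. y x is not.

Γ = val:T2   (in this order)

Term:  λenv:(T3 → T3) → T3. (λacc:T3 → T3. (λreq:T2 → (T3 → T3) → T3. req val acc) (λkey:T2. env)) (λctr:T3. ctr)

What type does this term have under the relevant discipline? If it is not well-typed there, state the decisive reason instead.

not well-typed under relevant — needs weakening: key unused
usage: val ×1, env (λ-bound) ×1, acc (λ-bound) ×1, req (λ-bound) ×1, key (λ-bound) ×0, ctr (λ-bound) ×1
left-to-right use order: req, val, acc, env, ctr
typing: well-typed — term : ((T3 → T3) → T3) → T3
all disciplines: ordered ✗; linear ✗; affine ✓; relevant ✗; unrestricted ✓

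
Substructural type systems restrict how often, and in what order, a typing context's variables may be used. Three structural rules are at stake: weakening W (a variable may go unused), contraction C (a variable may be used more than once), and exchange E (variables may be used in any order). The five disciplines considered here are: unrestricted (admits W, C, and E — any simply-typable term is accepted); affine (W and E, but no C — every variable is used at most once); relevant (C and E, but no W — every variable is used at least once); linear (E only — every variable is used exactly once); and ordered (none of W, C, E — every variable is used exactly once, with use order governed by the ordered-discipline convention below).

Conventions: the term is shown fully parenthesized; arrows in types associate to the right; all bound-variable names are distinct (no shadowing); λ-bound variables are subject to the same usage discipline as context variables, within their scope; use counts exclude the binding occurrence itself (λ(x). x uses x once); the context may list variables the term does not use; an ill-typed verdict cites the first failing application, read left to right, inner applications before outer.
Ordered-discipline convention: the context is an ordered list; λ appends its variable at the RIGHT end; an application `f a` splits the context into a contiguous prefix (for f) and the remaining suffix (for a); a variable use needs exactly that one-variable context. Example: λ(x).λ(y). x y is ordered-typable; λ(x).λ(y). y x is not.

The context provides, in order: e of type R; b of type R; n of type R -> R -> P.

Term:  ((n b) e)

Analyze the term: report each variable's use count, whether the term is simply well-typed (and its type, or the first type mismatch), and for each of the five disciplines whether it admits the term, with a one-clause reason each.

usage: e ×1, b ×1, n ×1
uses in reading order: n, b, e
typing: well-typed at P
ordered ✗ (use order n, b, e needs exchange)
linear ✓ (exactly-once usage across e, b, n)
affine ✓ (no duplicate uses among e, b, n)
relevant ✓ (at least one use each (e, b, n))
unrestricted ✓ (simply typable at P; W, C, E all held)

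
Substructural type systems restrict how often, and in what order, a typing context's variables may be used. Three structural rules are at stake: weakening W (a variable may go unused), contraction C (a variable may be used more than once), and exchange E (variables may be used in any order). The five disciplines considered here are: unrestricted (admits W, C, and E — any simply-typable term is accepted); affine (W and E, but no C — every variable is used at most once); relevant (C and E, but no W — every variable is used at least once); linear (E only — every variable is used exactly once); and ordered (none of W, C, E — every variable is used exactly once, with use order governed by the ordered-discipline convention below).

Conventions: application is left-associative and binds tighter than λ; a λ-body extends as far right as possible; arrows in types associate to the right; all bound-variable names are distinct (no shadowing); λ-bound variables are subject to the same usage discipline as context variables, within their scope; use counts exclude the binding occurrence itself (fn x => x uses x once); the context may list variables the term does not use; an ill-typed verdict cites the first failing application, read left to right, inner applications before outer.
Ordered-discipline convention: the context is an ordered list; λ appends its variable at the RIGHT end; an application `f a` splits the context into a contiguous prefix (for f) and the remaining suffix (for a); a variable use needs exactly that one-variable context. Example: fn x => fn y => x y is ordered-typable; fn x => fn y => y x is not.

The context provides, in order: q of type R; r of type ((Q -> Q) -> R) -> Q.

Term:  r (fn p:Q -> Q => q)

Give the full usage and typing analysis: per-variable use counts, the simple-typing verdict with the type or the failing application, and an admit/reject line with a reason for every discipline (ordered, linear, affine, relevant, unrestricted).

counts: q ×1, r ×1, p (bound) ×0
uses in reading order: r, q
typing: well-typed at Q
ordered ✗ (needs weakening: p unused)
linear ✗ (needs weakening: p unused)
affine ✓ (no duplicate uses among q, r, p)
relevant ✗ (needs weakening: p unused)
unrestricted ✓ (simply typable at Q; W, C, E all held)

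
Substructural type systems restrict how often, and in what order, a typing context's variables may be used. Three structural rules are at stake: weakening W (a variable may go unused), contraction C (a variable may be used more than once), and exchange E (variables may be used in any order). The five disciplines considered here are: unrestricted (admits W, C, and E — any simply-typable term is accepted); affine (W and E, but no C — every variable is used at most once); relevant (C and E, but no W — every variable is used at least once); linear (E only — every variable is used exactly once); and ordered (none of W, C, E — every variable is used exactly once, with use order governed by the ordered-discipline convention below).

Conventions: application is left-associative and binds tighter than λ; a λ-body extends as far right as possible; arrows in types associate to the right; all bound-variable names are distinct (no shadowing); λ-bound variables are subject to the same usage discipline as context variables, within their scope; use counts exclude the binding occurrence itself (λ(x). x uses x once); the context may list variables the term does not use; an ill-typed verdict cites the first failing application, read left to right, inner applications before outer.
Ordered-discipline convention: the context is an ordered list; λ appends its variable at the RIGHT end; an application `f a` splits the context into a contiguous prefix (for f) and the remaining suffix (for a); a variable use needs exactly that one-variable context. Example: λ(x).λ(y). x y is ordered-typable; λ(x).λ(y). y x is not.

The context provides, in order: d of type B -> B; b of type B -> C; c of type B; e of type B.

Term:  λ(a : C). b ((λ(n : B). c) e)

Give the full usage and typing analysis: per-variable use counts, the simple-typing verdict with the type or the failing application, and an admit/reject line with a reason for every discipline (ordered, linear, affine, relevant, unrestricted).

variable uses: d ×0; b ×1; c ×1; e ×1; a (λ-bound) ×0; n (λ-bound) ×0
left-to-right use order: b, c, e
typing: well-typed — term : C -> C
ordered ✗ (d, a, n never used (weakening))
linear ✗ (d, a, n never used (weakening))
affine ✓ (at most one use each (d, b, c, e, a, n))
relevant ✗ (d, a, n never used (weakening))
unrestricted ✓ (type-checks (C -> C) and nothing is barred)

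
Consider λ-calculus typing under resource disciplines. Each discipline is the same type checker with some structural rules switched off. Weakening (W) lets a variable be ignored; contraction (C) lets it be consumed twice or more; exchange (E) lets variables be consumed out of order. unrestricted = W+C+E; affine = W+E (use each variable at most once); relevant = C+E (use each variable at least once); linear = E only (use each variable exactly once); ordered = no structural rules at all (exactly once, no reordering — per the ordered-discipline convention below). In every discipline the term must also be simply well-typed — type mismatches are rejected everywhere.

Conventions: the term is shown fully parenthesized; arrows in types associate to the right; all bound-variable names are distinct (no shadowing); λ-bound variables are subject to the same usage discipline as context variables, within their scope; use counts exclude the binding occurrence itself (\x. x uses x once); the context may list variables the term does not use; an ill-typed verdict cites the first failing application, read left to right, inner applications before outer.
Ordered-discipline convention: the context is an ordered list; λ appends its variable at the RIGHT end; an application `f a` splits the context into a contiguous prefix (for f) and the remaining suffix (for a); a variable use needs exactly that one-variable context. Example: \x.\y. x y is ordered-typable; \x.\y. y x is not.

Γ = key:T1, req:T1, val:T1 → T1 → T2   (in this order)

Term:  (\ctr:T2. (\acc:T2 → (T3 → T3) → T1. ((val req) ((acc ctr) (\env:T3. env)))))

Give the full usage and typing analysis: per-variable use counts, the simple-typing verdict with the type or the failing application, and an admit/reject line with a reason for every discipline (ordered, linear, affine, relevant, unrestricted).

counts: key: 0; req: 1; val: 1; ctr (λ-bound): 1; acc (λ-bound): 1; env (λ-bound): 1
order of uses: val, req, acc, ctr, env
typing: well-typed at T2 → (T2 → (T3 → T3) → T1) → T2
ordered: ✗ — unused: key — weakening required
linear: ✗ — unused: key — weakening required
affine: ✓ — no duplicate uses among key, req, val, ctr, acc, env
relevant: ✗ — unused: key — weakening required
unrestricted: ✓ — well-typed at T2 → (T2 → (T3 → T3) → T1) → T2; no restrictions here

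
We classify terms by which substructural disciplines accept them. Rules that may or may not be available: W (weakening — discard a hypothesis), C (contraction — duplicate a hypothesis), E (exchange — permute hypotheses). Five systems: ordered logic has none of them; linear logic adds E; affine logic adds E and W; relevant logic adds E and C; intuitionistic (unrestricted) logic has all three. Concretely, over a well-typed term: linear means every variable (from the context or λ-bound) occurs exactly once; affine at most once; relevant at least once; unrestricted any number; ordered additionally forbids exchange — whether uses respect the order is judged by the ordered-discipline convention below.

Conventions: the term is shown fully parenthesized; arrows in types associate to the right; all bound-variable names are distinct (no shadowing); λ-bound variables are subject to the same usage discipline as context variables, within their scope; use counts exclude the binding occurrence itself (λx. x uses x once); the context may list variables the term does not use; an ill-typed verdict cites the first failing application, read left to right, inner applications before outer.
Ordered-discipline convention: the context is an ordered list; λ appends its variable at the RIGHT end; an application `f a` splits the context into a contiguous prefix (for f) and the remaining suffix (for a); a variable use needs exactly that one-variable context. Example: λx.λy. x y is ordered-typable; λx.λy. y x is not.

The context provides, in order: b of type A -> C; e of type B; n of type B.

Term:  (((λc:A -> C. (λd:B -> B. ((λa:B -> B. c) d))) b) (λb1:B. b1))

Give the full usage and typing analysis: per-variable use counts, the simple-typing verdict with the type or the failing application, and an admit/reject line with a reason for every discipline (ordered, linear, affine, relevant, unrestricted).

counts: b: 1, e: 0, n: 0, c (λ-bound): 1, d (λ-bound): 1, a (λ-bound): 0, b1 (λ-bound): 1
left-to-right use order: c, d, b, b1
typing: well-typed at A -> C
ordered: ✗ — needs weakening: e, n, a unused
linear: ✗ — needs weakening: e, n, a unused
affine: ✓ — no duplicate uses among b, e, n, c, d, a, b1
relevant: ✗ — needs weakening: e, n, a unused
unrestricted: ✓ — typability at A -> C is all that's needed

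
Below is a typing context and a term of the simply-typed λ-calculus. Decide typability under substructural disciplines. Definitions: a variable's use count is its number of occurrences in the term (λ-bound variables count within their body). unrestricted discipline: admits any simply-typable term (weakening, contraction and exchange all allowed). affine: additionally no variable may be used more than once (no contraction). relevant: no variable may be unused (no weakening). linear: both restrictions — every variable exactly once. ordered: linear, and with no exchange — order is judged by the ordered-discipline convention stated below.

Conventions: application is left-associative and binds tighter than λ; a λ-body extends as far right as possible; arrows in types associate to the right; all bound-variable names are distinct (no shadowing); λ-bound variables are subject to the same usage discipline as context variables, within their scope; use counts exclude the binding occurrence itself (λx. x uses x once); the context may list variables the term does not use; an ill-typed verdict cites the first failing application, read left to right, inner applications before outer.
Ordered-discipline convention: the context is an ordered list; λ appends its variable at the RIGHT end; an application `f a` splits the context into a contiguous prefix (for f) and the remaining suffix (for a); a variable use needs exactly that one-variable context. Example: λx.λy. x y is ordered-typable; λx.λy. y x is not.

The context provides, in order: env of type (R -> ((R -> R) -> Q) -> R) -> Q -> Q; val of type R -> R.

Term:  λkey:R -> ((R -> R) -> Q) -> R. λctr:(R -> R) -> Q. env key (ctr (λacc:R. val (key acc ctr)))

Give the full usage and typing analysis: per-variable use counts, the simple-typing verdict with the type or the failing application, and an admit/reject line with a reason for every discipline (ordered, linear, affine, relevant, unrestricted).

use counts: env=1; val=1; key (λ-bound)=2; ctr (λ-bound)=2; acc (λ-bound)=1
use order (left to right): env, key, ctr, val, key, acc, ctr
typing: well-typed at (R -> ((R -> R) -> Q) -> R) -> ((R -> R) -> Q) -> Q
ordered ✗ (needs contraction — key ×2, ctr ×2)
linear ✗ (needs contraction — key ×2, ctr ×2)
affine ✗ (needs contraction — key ×2, ctr ×2)
relevant ✓ (at least one use each (env, val, key, ctr, acc))
unrestricted ✓ (simply typable at (R -> ((R -> R) -> Q) -> R) -> ((R -> R) -> Q) -> Q; W, C, E all held)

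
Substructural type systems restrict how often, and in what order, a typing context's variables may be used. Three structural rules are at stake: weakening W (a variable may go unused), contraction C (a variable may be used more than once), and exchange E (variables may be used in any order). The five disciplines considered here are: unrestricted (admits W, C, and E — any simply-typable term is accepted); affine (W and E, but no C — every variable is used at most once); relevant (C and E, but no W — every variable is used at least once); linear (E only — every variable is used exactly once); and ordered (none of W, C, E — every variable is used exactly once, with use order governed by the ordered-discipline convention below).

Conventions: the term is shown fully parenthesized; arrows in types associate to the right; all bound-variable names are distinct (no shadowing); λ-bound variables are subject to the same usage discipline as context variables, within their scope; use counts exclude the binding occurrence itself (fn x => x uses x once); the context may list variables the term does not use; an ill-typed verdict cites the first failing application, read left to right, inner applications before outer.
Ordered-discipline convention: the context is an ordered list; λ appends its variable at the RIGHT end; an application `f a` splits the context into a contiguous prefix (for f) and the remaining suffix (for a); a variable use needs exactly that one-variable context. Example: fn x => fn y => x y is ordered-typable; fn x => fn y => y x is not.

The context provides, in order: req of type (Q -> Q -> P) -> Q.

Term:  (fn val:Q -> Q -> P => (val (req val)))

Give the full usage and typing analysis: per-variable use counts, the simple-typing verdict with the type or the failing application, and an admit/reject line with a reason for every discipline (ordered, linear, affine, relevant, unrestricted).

counts: req: 1×, val (λ-bound): 2×
use order (left to right): val, req, val
typing: the term checks, with type (Q -> Q -> P) -> Q -> P
ordered ✗ (needs contraction — val ×2)
linear ✗ (needs contraction — val ×2)
affine ✗ (needs contraction — val ×2)
relevant ✓ (req, val: all used, weakening unneeded)
unrestricted ✓ (simply typable at (Q -> Q -> P) -> Q -> P; W, C, E all held)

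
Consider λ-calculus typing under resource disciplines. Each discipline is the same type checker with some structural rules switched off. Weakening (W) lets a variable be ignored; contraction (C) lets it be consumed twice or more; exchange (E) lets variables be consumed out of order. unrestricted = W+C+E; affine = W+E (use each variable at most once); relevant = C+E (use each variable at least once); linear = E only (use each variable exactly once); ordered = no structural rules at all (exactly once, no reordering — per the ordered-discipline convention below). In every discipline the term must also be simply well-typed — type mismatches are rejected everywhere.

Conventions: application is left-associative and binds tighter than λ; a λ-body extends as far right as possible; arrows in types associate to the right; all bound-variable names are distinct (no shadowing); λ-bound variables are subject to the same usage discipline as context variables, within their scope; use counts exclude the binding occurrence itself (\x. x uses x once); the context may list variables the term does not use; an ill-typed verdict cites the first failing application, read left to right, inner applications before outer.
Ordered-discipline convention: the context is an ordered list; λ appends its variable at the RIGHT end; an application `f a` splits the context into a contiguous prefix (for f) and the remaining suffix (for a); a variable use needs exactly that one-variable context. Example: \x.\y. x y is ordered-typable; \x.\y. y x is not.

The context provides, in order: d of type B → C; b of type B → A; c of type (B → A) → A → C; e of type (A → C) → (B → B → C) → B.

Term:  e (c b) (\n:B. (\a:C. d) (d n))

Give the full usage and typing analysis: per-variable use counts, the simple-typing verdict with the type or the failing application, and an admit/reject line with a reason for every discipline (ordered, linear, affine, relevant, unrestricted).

counts: d: 2×; b: 1×; c: 1×; e: 1×; n [bound]: 1×; a [bound]: 0×
uses in reading order: e, c, b, d, d, n
typing: the term checks, with type B
ordered: ✗ — repeated use of d ×2; a left unused
linear: ✗ — repeated use of d ×2; a left unused
affine: ✗ — repeated use of d ×2
relevant: ✗ — a left unused
unrestricted: ✓ — simply typable at B; W, C, E all held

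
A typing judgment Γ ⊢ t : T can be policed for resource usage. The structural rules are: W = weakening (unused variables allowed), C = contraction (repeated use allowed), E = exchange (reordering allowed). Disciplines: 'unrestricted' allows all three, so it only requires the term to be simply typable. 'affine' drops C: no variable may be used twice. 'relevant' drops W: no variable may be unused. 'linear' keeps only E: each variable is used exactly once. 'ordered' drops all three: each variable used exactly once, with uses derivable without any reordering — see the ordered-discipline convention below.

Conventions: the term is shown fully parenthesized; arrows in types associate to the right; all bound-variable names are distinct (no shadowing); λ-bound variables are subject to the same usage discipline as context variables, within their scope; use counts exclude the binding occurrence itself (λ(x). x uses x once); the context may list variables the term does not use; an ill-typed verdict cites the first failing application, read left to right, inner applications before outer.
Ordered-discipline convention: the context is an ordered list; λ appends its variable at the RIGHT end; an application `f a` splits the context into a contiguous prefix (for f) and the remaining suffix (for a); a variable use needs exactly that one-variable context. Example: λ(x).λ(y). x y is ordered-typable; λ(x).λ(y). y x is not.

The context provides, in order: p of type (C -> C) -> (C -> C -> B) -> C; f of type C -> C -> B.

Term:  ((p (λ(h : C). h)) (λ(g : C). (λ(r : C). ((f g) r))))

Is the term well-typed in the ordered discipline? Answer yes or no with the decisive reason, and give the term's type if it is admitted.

yes — p, f, h, g, r: once each, no exchange needed; term : C
usage: p ×1, f ×1, h (bound) ×1, g (bound) ×1, r (bound) ×1
use order (left to right): p, h, f, g, r
typing: well-typed at C
summary: ordered ✓; linear ✓; affine ✓; relevant ✓; unrestricted ✓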